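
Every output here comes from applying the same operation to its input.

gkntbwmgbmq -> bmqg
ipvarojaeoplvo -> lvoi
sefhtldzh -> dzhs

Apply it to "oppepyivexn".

exno

The transformation: move the last 3 characters to the front (rotate right by 3), then keep only the first 4 characters.
"oppepyivexn" → "exno".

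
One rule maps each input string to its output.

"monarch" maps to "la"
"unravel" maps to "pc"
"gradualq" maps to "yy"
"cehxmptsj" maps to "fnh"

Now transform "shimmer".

The transformation: shift every letter 2 places backward in the alphabet (wrapping around), then keep one character in every 3, starting at position 3 (positions 3rd, 6th, 9th, ...).
Working it through for "shimmer": intermediate "qfgkkcp", final "gc".

gc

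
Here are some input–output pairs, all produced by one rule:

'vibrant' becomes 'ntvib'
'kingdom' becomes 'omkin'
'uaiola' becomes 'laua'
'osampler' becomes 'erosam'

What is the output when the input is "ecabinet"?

etecab

Rule — move the last 2 characters to the front (rotate right by 2), then delete the last 2 characters.
Applying both steps to "ecabinet": "etecabin", then "etecab".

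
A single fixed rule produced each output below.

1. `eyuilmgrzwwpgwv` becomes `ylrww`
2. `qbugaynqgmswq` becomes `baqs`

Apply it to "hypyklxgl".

ykg

In each case the input is transformed by: keep one character in every 3, starting at position 2 (positions 2nd, 5th, 8th, ...).
So "hypyklxgl" becomes "ykg".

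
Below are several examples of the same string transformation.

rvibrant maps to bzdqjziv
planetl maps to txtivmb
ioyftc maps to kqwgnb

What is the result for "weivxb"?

jemqdf

Each output is the input with this applied: move the last character to the front, then shift every letter 8 places forward in the alphabet (wrapping around).
Working it through for "weivxb": intermediate "bweivx", final "jemqdf".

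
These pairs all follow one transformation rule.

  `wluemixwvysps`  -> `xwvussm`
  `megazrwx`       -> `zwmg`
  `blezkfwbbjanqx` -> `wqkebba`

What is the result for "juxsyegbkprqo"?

The transformation: keep every other character starting from the first (positions 1st, 3rd, 5th, ...), then sort the characters into reverse alphabetical order.
On "juxsyegbkprqo": the first step gives "jxygkro", and the second then gives "yxrokjg".
(Check on "wluemixwvysps": → "wumxvss" → "xwvussm" ✓)

yxrokjg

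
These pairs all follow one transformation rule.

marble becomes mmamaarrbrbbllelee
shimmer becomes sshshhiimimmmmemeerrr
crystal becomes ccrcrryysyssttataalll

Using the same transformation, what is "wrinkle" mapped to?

Rule — repeat every character 3 times, then swap each adjacent pair of characters (1↔2, 3↔4, ...).
On "wrinkle": the first step gives "wwwrrriiinnnkkkllleee", and the second then gives "wwrwrriininnkklklleee".

wwrwrriininnkklklleee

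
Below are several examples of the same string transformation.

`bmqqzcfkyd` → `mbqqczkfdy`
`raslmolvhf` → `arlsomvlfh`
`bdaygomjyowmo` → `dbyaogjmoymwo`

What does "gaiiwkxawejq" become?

agiikwaxewqj

The transformation: swap each adjacent pair of characters (1↔2, 3↔4, ...).
For "gaiiwkxawejq" the result is "agiikwaxewqj".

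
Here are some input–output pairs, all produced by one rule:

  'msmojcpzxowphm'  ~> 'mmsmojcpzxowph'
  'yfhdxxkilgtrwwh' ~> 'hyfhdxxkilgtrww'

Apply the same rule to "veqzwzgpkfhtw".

wveqzwzgpkfht

Rule — move the last character to the front.
Applying that to "veqzwzgpkfhtw" gives "wveqzwzgpkfht".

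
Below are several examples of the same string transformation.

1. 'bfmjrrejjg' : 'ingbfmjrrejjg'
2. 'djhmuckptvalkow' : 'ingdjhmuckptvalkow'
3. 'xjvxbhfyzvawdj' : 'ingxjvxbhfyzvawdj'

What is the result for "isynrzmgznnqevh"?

ingisynrzmgznnqevh

What's happening: prepend "ing".
"isynrzmgznnqevh" → "ingisynrzmgznnqevh".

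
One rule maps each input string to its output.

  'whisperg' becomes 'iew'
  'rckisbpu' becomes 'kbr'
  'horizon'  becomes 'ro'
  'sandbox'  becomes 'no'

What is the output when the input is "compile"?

Rule — move the first character to the end, then keep one character in every 3, starting at position 2 (positions 2nd, 5th, 8th, ...).
"compile" → "ompilec" → "ml".

ml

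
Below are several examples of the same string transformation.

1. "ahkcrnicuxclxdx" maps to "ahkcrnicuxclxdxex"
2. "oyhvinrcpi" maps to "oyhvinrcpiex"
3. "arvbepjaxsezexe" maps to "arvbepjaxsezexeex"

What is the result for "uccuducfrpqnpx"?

Looking at the pairs, the operation is to append "ex".
Doing the same to "uccuducfrpqnpx": "uccuducfrpqnpxex".

uccuducfrpqnpxex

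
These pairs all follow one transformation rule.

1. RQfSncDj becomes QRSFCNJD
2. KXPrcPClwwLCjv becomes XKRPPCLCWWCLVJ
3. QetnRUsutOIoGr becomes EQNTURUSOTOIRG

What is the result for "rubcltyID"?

URCBTLIYD

Rule — swap each adjacent pair of characters (1↔2, 3↔4, ...), then convert every letter to uppercase.
"rubcltyID" → "urcbtlIyD" → "URCBTLIYD".
(Check on "QetnRUsutOIoGr": → "eQntURusOtoIrG" → "EQNTURUSOTOIRG" ✓)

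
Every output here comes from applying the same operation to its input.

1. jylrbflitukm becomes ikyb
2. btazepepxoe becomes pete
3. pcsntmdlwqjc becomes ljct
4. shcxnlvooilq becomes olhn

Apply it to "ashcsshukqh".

In each case the input is transformed by: keep one character in every 3, starting at position 2 (positions 2nd, 5th, 8th, ...), then move the first 2 characters to the end (rotate left by 2).
Working it through for "ashcsshukqh": intermediate "ssuh", final "uhss".

uhss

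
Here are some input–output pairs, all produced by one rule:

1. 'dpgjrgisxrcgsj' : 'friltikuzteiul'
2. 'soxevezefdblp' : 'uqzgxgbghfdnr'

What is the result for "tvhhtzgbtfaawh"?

Looking at the pairs, the operation is to shift every letter 2 places forward in the alphabet (wrapping around).
Applying that to "tvhhtzgbtfaawh" gives "vxjjvbidvhccyj".

vxjjvbidvhccyj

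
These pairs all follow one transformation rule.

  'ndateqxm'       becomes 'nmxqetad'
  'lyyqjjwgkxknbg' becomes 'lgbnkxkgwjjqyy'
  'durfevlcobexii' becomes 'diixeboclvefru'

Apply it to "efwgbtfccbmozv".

evzombccftbgwf

Rule — reverse the string, then move the last character to the front.
For "efwgbtfccbmozv", step one produces "vzombccftbgwfe"; step two turns that into "evzombccftbgwf".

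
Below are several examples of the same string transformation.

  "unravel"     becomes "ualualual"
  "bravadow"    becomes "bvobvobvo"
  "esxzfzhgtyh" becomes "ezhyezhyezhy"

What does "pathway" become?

phyphyphy

In each case the input is transformed by: keep one character in every 3, starting at position 1 (positions 1st, 4th, 7th, ...), then write the whole string 3 times in a row.
"pathway" → "phy" → "phyphyphy".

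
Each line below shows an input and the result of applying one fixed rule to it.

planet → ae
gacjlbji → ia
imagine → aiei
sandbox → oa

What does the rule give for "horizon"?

ioo

Rule — move the first 2 characters to the end (rotate left by 2), then keep only the vowels.
Applying that to "horizon" gives "ioo".
(Check on "imagine": → "agineim" → "aiei" ✓)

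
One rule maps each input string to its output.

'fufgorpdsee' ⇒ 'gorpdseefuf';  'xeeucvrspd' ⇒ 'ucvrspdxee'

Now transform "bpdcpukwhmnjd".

The transformation: move the first 3 characters to the end (rotate left by 3).
"bpdcpukwhmnjd" → "cpukwhmnjdbpd".

cpukwhmnjdbpd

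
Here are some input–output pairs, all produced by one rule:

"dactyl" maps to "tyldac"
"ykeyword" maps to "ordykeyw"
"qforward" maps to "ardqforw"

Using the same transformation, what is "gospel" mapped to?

Rule — move the last 3 characters to the front (rotate right by 3).
Applying that to "gospel" gives "pelgos".

pelgos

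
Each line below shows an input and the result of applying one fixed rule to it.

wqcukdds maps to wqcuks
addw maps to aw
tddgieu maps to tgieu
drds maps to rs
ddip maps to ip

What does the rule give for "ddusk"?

The rule is to remove every "d".
Applying that to "ddusk" gives "usk".

usk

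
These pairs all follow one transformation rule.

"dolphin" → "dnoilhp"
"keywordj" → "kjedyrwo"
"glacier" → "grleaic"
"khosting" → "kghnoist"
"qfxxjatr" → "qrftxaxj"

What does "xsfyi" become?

The pattern: take characters alternately from the front and the back (1st, last, 2nd, 2nd-last, ...).
On "xsfyi" that produces "xisyf".

xisyf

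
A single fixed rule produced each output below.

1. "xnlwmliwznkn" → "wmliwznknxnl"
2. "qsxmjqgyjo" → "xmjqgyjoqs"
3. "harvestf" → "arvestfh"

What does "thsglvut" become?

hsglvutt

The transformation: swap the front and back halves of the string, then move the last 3 characters to the front (rotate right by 3).
For "thsglvut", step one produces "lvutthsg"; step two turns that into "hsglvutt".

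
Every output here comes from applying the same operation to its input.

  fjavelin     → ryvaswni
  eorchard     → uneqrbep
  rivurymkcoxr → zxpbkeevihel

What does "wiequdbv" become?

The pattern: swap the front and back halves of the string, then shift every letter 13 places forward in the alphabet (wrapping around) — i.e. ROT13.
Starting from "wiequdbv": after the first operation, "udbvwieq"; after the second, "hqoijvrd".

hqoijvrd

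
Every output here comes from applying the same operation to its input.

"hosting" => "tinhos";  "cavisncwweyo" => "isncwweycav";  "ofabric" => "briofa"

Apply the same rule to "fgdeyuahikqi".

Looking at the pairs, the operation is to delete the last character, then move the first 3 characters to the end (rotate left by 3).
For "fgdeyuahikqi" the result is "eyuahikqfgd".

eyuahikqfgd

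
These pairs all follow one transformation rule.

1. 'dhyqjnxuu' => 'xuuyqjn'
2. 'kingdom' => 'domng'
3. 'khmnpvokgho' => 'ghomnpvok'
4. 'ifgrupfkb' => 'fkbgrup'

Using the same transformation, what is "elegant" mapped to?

In each case the input is transformed by: delete the first 2 characters, then move the last 3 characters to the front (rotate right by 3).
"elegant" → "anteg".

anteg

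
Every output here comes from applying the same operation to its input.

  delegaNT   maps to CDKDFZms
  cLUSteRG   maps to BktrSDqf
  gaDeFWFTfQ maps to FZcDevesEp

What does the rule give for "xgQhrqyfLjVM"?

Each output is the input with this applied: flip the case of every letter, then shift every letter 1 place backward in the alphabet (wrapping around).
On "xgQhrqyfLjVM": the first step gives "XGqHRQYFlJvm", and the second then gives "WFpGQPXEkIul".

WFpGQPXEkIul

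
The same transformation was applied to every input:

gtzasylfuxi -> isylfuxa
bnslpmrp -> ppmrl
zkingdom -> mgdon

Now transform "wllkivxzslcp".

pivxzslck

The rule is to delete the first 3 characters, then swap the first and last characters.
For "wllkivxzslcp", step one produces "kivxzslcp"; step two turns that into "pivxzslck".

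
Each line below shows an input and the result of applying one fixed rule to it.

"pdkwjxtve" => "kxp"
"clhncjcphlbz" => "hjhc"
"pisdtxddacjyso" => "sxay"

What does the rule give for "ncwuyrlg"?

The pattern: swap the first and last characters, then keep one character in every 3, starting at position 3 (positions 3rd, 6th, 9th, ...).
Applying that to "ncwuyrlg" gives "wr".

wr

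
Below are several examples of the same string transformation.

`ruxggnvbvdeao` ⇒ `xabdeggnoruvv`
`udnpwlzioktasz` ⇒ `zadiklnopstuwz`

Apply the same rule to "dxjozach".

zacdhjox

In each case the input is transformed by: sort the characters into alphabetical order, then move the last character to the front.
For "dxjozach" the result is "zacdhjox".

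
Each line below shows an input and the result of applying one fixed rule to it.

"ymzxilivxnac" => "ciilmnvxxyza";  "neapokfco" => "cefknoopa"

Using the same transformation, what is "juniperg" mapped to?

Looking at the pairs, the operation is to sort the characters into alphabetical order, then move the first character to the end.
Working it through for "juniperg": intermediate "egijnpru", final "gijnprue".

gijnprue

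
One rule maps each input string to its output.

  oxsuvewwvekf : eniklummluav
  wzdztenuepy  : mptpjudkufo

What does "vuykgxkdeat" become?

The pattern: shift every letter 10 places backward in the alphabet (wrapping around).
Doing the same to "vuykgxkdeat": "lkoawnatuqj".

lkoawnatuqj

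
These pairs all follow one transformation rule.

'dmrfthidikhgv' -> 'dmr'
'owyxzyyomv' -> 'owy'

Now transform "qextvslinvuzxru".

qex

The rule is to keep only the first 3 characters.
Applying that to "qextvslinvuzxru" gives "qex".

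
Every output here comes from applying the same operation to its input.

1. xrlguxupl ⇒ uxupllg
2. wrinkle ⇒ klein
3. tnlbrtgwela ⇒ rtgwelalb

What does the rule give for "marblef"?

lefrb

In each case the input is transformed by: delete the first 2 characters, then move the first 2 characters to the end (rotate left by 2).
For "marblef" the result is "lefrb".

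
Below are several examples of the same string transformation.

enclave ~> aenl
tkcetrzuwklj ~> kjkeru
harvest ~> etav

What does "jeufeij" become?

ejef

What's happening: move the last 3 characters to the front (rotate right by 3), then keep every other character starting from the first (positions 1st, 3rd, 5th, ...).
Applying both steps to "jeufeij": "eijjeuf", then "ejef".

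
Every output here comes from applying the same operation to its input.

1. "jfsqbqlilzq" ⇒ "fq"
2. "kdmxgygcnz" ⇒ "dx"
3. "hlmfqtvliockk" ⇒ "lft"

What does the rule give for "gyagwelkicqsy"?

In each case the input is transformed by: keep every other character starting from the second (positions 2nd, 4th, 6th, ...), then delete the last 3 characters.
"gyagwelkicqsy" → "yge".

yge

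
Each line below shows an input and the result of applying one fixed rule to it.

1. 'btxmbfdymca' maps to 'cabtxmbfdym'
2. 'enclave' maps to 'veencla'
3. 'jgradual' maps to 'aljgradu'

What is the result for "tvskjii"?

The rule is to move the last 2 characters to the front (rotate right by 2).
On "tvskjii" that produces "iitvskj".

iitvskj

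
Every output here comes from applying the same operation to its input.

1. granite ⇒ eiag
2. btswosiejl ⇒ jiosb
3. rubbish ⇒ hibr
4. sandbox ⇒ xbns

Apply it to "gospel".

esg

The transformation: keep every other character starting from the first (positions 1st, 3rd, 5th, ...), then reverse the string.
Applying that to "gospel" gives "esg".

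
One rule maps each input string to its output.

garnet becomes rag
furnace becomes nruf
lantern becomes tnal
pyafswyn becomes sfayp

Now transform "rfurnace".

nrufr

The transformation: reverse the string, then delete the first 3 characters.
Working it through for "rfurnace": intermediate "ecanrufr", final "nrufr".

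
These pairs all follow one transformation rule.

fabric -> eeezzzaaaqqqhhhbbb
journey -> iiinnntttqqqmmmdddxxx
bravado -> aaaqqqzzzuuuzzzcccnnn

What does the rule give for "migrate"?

In each case the input is transformed by: shift every letter 1 place backward in the alphabet (wrapping around), then repeat every character 3 times.
For "migrate", step one produces "lhfqzsd"; step two turns that into "lllhhhfffqqqzzzsssddd".

lllhhhfffqqqzzzsssddd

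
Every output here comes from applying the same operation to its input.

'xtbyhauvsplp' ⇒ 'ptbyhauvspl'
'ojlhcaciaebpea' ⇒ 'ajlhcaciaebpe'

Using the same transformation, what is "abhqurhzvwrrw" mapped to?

wbhqurhzvwrr

The rule is to delete the first character, then move the last character to the front.
On "abhqurhzvwrrw": the first step gives "bhqurhzvwrrw", and the second then gives "wbhqurhzvwrr".
(Check on "xtbyhauvsplp": → "tbyhauvsplp" → "ptbyhauvspl" ✓)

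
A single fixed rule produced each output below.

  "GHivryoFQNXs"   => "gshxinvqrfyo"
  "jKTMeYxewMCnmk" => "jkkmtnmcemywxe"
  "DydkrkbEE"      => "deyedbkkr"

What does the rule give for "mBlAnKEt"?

mtbelkan

Each output is the input with this applied: take characters alternately from the front and the back (1st, last, 2nd, 2nd-last, ...), then convert every letter to lowercase.
For "mBlAnKEt", step one produces "mtBElKAn"; step two turns that into "mtbelkan".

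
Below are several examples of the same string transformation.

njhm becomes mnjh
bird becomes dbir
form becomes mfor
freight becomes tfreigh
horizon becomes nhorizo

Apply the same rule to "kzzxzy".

Looking at the pairs, the operation is to move the last character to the front.
For "kzzxzy" the result is "ykzzxz".

ykzzxz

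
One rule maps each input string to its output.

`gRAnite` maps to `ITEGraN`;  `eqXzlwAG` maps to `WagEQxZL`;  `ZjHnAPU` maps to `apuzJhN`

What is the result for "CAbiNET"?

In each case the input is transformed by: flip the case of every letter, then move the last 3 characters to the front (rotate right by 3).
Working it through for "CAbiNET": intermediate "caBInet", final "netcaBI".

netcaBI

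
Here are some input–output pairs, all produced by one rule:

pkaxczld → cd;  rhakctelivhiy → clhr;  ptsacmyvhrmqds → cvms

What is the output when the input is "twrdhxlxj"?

The rule is to move the first 2 characters to the end (rotate left by 2), then keep one character in every 3, starting at position 3 (positions 3rd, 6th, 9th, ...).
Starting from "twrdhxlxj": after the first operation, "rdhxlxjtw"; after the second, "hxw".
(Check on "ptsacmyvhrmqds": → "sacmyvhrmqdspt" → "cvms" ✓)

hxw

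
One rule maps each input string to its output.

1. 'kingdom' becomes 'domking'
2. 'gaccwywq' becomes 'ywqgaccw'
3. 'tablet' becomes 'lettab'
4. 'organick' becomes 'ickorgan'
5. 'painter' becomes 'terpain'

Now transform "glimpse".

The transformation: move the last 3 characters to the front (rotate right by 3).
"glimpse" → "pseglim".

pseglim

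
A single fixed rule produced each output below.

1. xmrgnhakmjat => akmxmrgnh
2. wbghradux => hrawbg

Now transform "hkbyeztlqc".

ezthkby

What's happening: delete the last 3 characters, then move the last 3 characters to the front (rotate right by 3).
"hkbyeztlqc" → "hkbyezt" → "ezthkby".
(Check on "xmrgnhakmjat": → "xmrgnhakm" → "akmxmrgnh" ✓)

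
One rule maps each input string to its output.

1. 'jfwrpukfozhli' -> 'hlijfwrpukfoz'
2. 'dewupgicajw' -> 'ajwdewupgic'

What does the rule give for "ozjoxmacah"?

The rule is to move the last 3 characters to the front (rotate right by 3).
Applying that to "ozjoxmacah" gives "cahozjoxma".

cahozjoxma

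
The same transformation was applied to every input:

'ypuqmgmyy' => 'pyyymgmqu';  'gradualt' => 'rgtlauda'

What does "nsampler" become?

In each case the input is transformed by: move the first 2 characters to the end (rotate left by 2), then reverse the string.
For "nsampler" the result is "snrelpma".

snrelpma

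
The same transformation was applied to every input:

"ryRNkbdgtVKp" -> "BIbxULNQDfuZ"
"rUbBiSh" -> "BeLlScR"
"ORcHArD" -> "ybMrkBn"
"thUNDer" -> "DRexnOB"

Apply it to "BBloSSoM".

Looking at the pairs, the operation is to flip the case of every letter, then shift every letter 10 places forward in the alphabet (wrapping around).
"BBloSSoM" → "bbLOssOm" → "llVYccYw".

llVYccYw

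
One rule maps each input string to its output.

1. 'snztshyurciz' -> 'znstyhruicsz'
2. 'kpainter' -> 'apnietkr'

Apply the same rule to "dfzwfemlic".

In each case the input is transformed by: move the first character to the end, then swap each adjacent pair of characters (1↔2, 3↔4, ...).
Starting from "dfzwfemlic": after the first operation, "fzwfemlicd"; after the second, "zffwmeildc".

zffwmeildc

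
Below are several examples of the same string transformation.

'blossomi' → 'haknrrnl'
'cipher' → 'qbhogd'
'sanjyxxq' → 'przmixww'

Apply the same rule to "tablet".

sszakd

What's happening: shift every letter 1 place backward in the alphabet (wrapping around), then move the last character to the front.
On "tablet": the first step gives "szakds", and the second then gives "sszakd".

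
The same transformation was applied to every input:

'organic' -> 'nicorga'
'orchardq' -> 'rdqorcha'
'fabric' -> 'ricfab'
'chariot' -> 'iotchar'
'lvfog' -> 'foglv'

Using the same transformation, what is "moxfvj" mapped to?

fvjmox

In each case the input is transformed by: move the last 3 characters to the front (rotate right by 3).
Doing the same to "moxfvj": "fvjmox".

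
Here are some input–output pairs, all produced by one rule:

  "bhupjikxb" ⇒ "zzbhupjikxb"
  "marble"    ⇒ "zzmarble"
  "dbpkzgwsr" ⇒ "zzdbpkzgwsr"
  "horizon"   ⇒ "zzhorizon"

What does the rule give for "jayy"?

zzjayy

What's happening: prepend "zz".
Applying that to "jayy" gives "zzjayy".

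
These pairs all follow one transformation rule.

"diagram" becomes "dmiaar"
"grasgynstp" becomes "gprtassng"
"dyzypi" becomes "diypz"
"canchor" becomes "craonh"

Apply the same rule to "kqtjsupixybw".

What's happening: take characters alternately from the front and the back (1st, last, 2nd, 2nd-last, ...), then delete the last character.
For "kqtjsupixybw", step one produces "kwqbtyjxsiup"; step two turns that into "kwqbtyjxsiu".

kwqbtyjxsiu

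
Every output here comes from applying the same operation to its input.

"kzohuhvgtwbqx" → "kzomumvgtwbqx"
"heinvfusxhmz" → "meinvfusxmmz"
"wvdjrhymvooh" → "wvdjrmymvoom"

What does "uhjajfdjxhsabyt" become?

umjajfdjxmsabyt

In each case the input is transformed by: replace every "h" with "m".
So "uhjajfdjxhsabyt" becomes "umjajfdjxmsabyt".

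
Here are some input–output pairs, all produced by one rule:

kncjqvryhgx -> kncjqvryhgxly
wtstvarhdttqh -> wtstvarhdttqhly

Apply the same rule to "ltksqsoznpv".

ltksqsoznpvly

In each case the input is transformed by: append "ly".
So "ltksqsoznpv" becomes "ltksqsoznpvly".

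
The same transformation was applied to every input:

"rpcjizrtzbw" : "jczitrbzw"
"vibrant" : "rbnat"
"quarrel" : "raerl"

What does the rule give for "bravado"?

The rule is to swap each adjacent pair of characters (1↔2, 3↔4, ...), then delete the first 2 characters.
For "bravado", step one produces "rbvadao"; step two turns that into "vadao".
(Check on "rpcjizrtzbw": → "prjczitrbzw" → "jczitrbzw" ✓)

vadao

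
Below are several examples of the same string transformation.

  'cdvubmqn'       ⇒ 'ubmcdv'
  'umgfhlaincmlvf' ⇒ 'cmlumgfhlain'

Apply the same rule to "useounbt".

ounuse

What's happening: delete the last 2 characters, then move the last 3 characters to the front (rotate right by 3).
For "useounbt", step one produces "useoun"; step two turns that into "ounuse".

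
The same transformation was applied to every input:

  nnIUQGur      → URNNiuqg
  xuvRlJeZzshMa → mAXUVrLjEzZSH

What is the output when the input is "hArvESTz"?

Looking at the pairs, the operation is to move the last 2 characters to the front (rotate right by 2), then flip the case of every letter.
"hArvESTz" → "TzhArvES" → "tZHaRVes".

tZHaRVes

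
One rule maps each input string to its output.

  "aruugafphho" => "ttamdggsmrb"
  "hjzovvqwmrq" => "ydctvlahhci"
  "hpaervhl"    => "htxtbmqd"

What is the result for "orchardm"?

dpyadotm

The rule is to shift every letter 12 places forward in the alphabet (wrapping around), then move the last 3 characters to the front (rotate right by 3).
"orchardm" → "adotmdpy" → "dpyadotm".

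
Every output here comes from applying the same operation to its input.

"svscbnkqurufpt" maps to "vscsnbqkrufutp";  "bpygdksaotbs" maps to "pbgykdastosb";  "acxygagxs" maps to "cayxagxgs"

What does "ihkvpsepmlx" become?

hivksppelmx

Each output is the input with this applied: swap each adjacent pair of characters (1↔2, 3↔4, ...).
Doing the same to "ihkvpsepmlx": "hivksppelmx".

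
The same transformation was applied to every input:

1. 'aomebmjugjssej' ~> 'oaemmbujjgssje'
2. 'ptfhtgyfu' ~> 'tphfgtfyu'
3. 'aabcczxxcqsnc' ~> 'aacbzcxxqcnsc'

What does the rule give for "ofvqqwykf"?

The pattern: swap each adjacent pair of characters (1↔2, 3↔4, ...).
On "ofvqqwykf" that produces "foqvwqkyf".

foqvwqkyf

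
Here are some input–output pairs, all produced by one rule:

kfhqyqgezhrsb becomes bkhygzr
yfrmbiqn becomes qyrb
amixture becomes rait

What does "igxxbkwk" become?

wixb

The pattern: keep every other character starting from the first (positions 1st, 3rd, 5th, ...), then move the last character to the front.
Working it through for "igxxbkwk": intermediate "ixbw", final "wixb".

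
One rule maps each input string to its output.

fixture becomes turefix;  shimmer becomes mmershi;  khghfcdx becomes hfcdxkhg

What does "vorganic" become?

In each case the input is transformed by: move the first 3 characters to the end (rotate left by 3).
So "vorganic" becomes "ganicvor".

ganicvor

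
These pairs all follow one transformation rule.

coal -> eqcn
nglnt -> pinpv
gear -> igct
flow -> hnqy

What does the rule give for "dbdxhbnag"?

fdfzjdpci

In each case the input is transformed by: shift every letter 2 places forward in the alphabet (wrapping around).
For "dbdxhbnag" the result is "fdfzjdpci".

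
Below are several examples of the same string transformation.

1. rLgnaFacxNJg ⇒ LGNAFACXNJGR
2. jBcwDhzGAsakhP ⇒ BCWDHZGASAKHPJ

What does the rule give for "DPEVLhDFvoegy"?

PEVLHDFVOEGYD

Looking at the pairs, the operation is to move the first character to the end, then convert every letter to uppercase.
"DPEVLhDFvoegy" → "PEVLHDFVOEGYD".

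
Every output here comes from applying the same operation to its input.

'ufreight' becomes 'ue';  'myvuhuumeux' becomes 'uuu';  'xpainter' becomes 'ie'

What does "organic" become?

Each output is the input with this applied: keep one character in every 3, starting at position 1 (positions 1st, 4th, 7th, ...), then keep only the vowels.
Starting from "organic": after the first operation, "oac"; after the second, "oa".

oa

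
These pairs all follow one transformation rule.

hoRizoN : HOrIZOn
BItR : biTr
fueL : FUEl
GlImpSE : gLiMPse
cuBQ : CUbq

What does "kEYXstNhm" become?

KeyxSTnHM

Looking at the pairs, the operation is to flip the case of every letter.
Doing the same to "kEYXstNhm": "KeyxSTnHM".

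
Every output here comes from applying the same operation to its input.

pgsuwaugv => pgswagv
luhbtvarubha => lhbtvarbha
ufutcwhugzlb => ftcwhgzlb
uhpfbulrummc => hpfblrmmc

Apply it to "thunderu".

thnder

The pattern: remove every "u".
So "thunderu" becomes "thnder".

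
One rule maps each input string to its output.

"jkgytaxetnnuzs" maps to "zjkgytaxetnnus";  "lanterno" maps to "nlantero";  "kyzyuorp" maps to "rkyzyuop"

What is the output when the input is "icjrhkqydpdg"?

dicjrhkqydpg

Looking at the pairs, the operation is to move the last character to the front, then swap the first and last characters.
"icjrhkqydpdg" → "gicjrhkqydpd" → "dicjrhkqydpg".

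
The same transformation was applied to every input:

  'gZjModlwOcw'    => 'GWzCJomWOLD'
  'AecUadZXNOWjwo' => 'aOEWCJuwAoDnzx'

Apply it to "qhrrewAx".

QXHaRWRE

Each output is the input with this applied: take characters alternately from the front and the back (1st, last, 2nd, 2nd-last, ...), then flip the case of every letter.
For "qhrrewAx", step one produces "qxhArwre"; step two turns that into "QXHaRWRE".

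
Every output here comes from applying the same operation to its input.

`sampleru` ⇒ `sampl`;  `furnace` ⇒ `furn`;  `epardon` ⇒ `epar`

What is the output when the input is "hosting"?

The pattern: delete the last 3 characters.
Doing the same to "hosting": "host".

host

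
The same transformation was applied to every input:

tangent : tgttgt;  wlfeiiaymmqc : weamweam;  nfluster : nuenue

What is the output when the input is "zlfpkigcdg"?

In each case the input is transformed by: keep one character in every 3, starting at position 1 (positions 1st, 4th, 7th, ...), then write the whole string twice.
"zlfpkigcdg" → "zpgg" → "zpggzpgg".

zpggzpgg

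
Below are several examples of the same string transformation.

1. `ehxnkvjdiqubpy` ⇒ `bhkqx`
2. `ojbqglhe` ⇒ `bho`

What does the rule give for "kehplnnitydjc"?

The pattern: sort the characters into alphabetical order, then keep one character in every 3, starting at position 1 (positions 1st, 4th, 7th, ...).
Doing the same to "kehplnnitydjc": "chkny".

chkny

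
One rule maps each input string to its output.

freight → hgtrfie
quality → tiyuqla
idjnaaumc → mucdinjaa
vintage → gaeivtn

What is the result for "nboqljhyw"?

yhwbnqojl

Looking at the pairs, the operation is to swap each adjacent pair of characters (1↔2, 3↔4, ...), then move the last 3 characters to the front (rotate right by 3).
For "nboqljhyw", step one produces "bnqojlyhw"; step two turns that into "yhwbnqojl".
(Check on "vintage": → "ivtngae" → "gaeivtn" ✓)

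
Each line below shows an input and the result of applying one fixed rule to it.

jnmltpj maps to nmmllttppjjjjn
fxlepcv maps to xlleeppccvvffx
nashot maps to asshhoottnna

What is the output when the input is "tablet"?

abblleetttta

The pattern: double every character, then move the first 3 characters to the end (rotate left by 3).
On "tablet": the first step gives "ttaabblleett", and the second then gives "abblleetttta".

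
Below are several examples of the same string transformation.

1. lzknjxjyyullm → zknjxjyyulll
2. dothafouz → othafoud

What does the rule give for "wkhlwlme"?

khlwlmw

What's happening: delete the last character, then move the first character to the end.
On "wkhlwlme": the first step gives "wkhlwlm", and the second then gives "khlwlmw".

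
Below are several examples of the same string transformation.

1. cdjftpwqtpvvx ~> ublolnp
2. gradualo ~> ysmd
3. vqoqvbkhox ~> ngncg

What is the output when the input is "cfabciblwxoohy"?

The rule is to keep every other character starting from the first (positions 1st, 3rd, 5th, ...), then shift every letter 8 places backward in the alphabet (wrapping around).
Working it through for "cfabciblwxoohy": intermediate "cacbwoh", final "usutogz".

usutogz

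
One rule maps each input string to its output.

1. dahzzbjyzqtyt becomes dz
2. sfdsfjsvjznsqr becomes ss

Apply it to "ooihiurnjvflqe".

Each output is the input with this applied: keep one character in every 3, starting at position 1 (positions 1st, 4th, 7th, ...), then delete the last 3 characters.
For "ooihiurnjvflqe", step one produces "ohrvq"; step two turns that into "oh".
(Check on "sfdsfjsvjznsqr": → "ssszq" → "ss" ✓)

oh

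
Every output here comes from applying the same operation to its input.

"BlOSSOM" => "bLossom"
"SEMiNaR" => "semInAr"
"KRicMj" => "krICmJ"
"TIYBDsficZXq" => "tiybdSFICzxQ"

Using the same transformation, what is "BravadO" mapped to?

bRAVADo

Looking at the pairs, the operation is to flip the case of every letter.
Applying that to "BravadO" gives "bRAVADo".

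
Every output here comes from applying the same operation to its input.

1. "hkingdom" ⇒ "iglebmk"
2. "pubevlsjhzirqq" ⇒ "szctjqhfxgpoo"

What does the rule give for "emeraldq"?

The pattern: delete the first character, then shift every letter 2 places backward in the alphabet (wrapping around).
"emeraldq" → "meraldq" → "kcpyjbo".

kcpyjbo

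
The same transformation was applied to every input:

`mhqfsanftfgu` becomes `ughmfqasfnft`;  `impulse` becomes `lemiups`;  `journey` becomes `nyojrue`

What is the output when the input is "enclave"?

aenelcv

The pattern: swap each adjacent pair of characters (1↔2, 3↔4, ...), then move the last 2 characters to the front (rotate right by 2).
"enclave" → "nelcvae" → "aenelcv".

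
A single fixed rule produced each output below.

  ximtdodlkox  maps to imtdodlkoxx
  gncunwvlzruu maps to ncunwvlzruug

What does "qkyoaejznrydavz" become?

In each case the input is transformed by: move the first character to the end.
So "qkyoaejznrydavz" becomes "kyoaejznrydavzq".

kyoaejznrydavzq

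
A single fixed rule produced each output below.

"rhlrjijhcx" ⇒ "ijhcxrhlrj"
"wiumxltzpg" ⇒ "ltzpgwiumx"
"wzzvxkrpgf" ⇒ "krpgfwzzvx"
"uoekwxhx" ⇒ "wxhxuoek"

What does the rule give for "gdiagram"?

gramgdia

Each output is the input with this applied: swap the front and back halves of the string.
On "gdiagram" that produces "gramgdia".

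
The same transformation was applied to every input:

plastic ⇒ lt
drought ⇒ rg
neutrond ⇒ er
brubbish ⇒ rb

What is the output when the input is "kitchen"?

ih

In each case the input is transformed by: move the last character to the front, then keep one character in every 3, starting at position 3 (positions 3rd, 6th, 9th, ...).
On "kitchen": the first step gives "nkitche", and the second then gives "ih".
(Check on "brubbish": → "hbrubbis" → "rb" ✓)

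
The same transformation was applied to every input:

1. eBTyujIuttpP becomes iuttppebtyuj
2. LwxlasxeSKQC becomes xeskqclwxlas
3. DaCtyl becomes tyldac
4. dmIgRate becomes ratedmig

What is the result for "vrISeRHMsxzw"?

What's happening: swap the front and back halves of the string, then convert every letter to lowercase.
Applying both steps to "vrISeRHMsxzw": "HMsxzwvrISeR", then "hmsxzwvriser".

hmsxzwvriser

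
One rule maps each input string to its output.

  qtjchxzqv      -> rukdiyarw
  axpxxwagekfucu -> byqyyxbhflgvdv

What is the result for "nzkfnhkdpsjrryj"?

Each output is the input with this applied: shift every letter 1 place forward in the alphabet (wrapping around).
Applying that to "nzkfnhkdpsjrryj" gives "oalgoileqtksszk".

oalgoileqtksszk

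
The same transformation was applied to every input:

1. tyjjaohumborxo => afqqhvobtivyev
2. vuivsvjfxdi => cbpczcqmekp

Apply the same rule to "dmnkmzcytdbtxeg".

What's happening: shift every letter 7 places forward in the alphabet (wrapping around).
On "dmnkmzcytdbtxeg" that produces "kturtgjfakiaeln".

kturtgjfakiaeln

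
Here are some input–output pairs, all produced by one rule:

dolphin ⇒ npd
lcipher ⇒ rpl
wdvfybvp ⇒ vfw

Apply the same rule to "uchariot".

oau

The rule is to keep one character in every 3, starting at position 1 (positions 1st, 4th, 7th, ...), then reverse the string.
So "uchariot" becomes "oau".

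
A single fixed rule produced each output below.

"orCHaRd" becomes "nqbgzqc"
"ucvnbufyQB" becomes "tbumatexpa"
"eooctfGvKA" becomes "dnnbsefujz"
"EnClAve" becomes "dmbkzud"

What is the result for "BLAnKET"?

Looking at the pairs, the operation is to shift every letter 1 place backward in the alphabet (wrapping around), then convert every letter to lowercase.
For "BLAnKET", step one produces "AKZmJDS"; step two turns that into "akzmjds".

akzmjds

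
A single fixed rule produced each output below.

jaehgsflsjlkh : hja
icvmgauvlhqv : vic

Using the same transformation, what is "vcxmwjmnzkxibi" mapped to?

ivc

Looking at the pairs, the operation is to move the last character to the front, then keep only the first 3 characters.
Working it through for "vcxmwjmnzkxibi": intermediate "ivcxmwjmnzkxib", final "ivc".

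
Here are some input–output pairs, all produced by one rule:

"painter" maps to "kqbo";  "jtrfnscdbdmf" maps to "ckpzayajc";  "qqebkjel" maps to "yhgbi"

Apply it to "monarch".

xoze

Each output is the input with this applied: shift every letter 3 places backward in the alphabet (wrapping around), then delete the first 3 characters.
Starting from "monarch": after the first operation, "jlkxoze"; after the second, "xoze".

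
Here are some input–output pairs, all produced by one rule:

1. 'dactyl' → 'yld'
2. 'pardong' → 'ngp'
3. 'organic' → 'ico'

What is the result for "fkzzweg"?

egf

The transformation: move the first character to the end, then keep only the last 3 characters.
On "fkzzweg": the first step gives "kzzwegf", and the second then gives "egf".
(Check on "dactyl": → "actyld" → "yld" ✓)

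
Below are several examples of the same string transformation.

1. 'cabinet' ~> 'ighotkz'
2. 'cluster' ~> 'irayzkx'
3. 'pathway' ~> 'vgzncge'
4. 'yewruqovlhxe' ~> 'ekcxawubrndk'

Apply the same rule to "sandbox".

The transformation: shift every letter 6 places forward in the alphabet (wrapping around).
"sandbox" → "ygtjhud".

ygtjhud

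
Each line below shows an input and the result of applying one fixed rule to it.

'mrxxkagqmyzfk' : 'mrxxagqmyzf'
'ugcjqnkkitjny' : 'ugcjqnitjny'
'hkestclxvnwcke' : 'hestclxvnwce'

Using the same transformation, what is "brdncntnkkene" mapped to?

brdncntnene

The rule is to remove every "k".
For "brdncntnkkene" the result is "brdncntnene".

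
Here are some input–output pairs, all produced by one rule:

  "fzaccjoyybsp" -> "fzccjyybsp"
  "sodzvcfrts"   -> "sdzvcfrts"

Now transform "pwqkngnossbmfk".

pwqkngnssbmfk

What's happening: remove every vowel.
Doing the same to "pwqkngnossbmfk": "pwqkngnssbmfk".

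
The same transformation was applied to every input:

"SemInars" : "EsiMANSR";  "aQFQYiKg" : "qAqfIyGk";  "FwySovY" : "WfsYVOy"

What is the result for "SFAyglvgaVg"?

The rule is to flip the case of every letter, then swap each adjacent pair of characters (1↔2, 3↔4, ...).
So "SFAyglvgaVg" becomes "fsYaLGGVvAG".

fsYaLGGVvAG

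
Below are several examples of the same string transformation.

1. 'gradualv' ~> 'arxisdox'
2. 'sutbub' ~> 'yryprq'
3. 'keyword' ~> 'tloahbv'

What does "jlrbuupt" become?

The rule is to move the first 3 characters to the end (rotate left by 3), then shift every letter 3 places backward in the alphabet (wrapping around).
Applying both steps to "jlrbuupt": "buuptjlr", then "yrrmqgio".

yrrmqgio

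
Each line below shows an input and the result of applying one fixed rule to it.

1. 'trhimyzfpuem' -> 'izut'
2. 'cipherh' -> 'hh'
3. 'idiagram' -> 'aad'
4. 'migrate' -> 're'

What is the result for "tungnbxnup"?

The rule is to move the first 2 characters to the end (rotate left by 2), then keep one character in every 3, starting at position 2 (positions 2nd, 5th, 8th, ...).
Doing the same to "tungnbxnup": "gxp".

gxp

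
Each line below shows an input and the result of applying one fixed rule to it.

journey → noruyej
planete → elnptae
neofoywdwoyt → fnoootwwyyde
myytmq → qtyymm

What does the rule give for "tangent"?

Each output is the input with this applied: sort the characters into alphabetical order, then move the first 2 characters to the end (rotate left by 2).
For "tangent", step one produces "aegnntt"; step two turns that into "gnnttae".

gnnttae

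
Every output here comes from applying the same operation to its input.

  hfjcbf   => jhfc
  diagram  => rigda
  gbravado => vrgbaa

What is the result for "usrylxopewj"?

yxusrpole

The transformation: delete the last 2 characters, then sort the characters into reverse alphabetical order.
"usrylxopewj" → "usrylxope" → "yxusrpole".
(Check on "hfjcbf": → "hfjc" → "jhfc" ✓)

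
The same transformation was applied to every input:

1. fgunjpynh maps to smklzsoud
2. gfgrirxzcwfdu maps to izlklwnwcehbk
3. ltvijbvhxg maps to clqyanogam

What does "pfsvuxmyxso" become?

xtukxazcrdc

What's happening: move the last 2 characters to the front (rotate right by 2), then shift every letter 5 places forward in the alphabet (wrapping around).
Applying both steps to "pfsvuxmyxso": "sopfsvuxmyx", then "xtukxazcrdc".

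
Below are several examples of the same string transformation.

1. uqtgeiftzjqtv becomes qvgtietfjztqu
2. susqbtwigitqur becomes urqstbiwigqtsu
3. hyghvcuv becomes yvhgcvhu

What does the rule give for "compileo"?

The transformation: swap the first and last characters, then swap each adjacent pair of characters (1↔2, 3↔4, ...).
Applying both steps to "compileo": "oompilec", then "oopmlice".

oopmlice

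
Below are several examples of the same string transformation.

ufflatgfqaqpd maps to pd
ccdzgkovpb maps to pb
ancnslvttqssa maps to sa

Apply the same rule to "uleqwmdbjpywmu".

In each case the input is transformed by: keep only the last 2 characters.
"uleqwmdbjpywmu" → "mu".

mu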